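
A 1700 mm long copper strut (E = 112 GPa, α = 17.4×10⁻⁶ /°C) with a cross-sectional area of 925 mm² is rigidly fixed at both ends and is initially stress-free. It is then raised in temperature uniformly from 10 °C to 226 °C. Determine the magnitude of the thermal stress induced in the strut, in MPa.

Because both ends are immovable the net strain is zero, and the suppressed thermal strain is αΔT = 17.4×10⁻⁶ × 216 = 3758.4×10⁻⁶.
σ = EαΔT = 112×10³ × 17.4×10⁻⁶ × 216 = 420.9 MPa (compressive; the strut is trying to expand).

σ ≈ 421 MPa (compressive)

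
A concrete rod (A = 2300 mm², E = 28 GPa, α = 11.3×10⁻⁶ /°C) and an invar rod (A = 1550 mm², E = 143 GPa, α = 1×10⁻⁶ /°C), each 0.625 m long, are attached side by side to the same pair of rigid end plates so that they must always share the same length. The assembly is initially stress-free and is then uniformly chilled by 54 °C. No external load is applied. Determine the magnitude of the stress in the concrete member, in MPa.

σ ≈ 12.1 MPa (tensile)

Both members must finish at the same length. With the larger α, the concrete tends to over-contract; the plates restrain it, putting the concrete in tension and the invar in compression. With no external load the two internal forces are equal and opposite, magnitude P.
Setting the final lengths equal and cancelling L: (α₁ − α₂)ΔT = P/(A₁E₁) + P/(A₂E₂).
|α₁ − α₂|·ΔT = 10.3×10⁻⁶ × 54 = 0.0005562.
1/(A₁E₁) + 1/(A₂E₂) = 1/(2300×28×10³) + 1/(1550×143×10³) = 2.004×10⁻⁸ N⁻¹.
P = 0.0005562 / 2.004×10⁻⁸ = 27760 N = 27.76 kN.
σ_{concrete} = P/A₁ = 27760/2300 = 12.07 MPa, tensile.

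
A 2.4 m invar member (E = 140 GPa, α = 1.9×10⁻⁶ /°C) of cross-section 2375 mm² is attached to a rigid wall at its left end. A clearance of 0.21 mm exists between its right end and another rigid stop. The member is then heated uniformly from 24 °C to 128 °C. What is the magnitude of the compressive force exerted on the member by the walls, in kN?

Unrestrained expansion: δ_free = αΔT L = 1.9×10⁻⁶ × 104 × 2400 = 0.4742 mm.
After closing the 0.21 mm clearance, 0.4742 − 0.21 = 0.2642 mm of expansion remains to be suppressed by the wall.
So σ = E(δ_free − g)/L = 140×10³ × 0.2642/2400 = 15.41 MPa.
P = σA = 15.41 × 2375 = 36.61 kN.

P ≈ 36.6 kN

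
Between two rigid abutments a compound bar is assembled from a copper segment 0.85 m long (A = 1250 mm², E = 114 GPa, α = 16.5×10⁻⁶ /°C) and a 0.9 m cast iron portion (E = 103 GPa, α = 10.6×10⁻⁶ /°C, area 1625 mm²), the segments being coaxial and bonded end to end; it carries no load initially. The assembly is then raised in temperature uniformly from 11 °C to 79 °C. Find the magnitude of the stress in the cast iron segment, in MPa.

With the walls removed the bar would change length by δ_free = Σ αᵢΔT Lᵢ = 16.5×10⁻⁶×68×850 + 10.6×10⁻⁶×68×900 = 1.602 mm.
The walls prevent any net length change, so an axial force P (same in every segment) develops. Compatibility: P · Σ Lᵢ/(AᵢEᵢ) = δ_free.
Σ Lᵢ/(AᵢEᵢ) = 850/(1250×114×10³) + 900/(1625×103×10³) = 1.134×10⁻⁵ mm/N.
Hence P = δ_free / Σ(L/AE) = 1.602/1.134×10⁻⁵ = 141.3 kN (compressive).
σ_{cast iron} = P / A = 141300 / 1625 = 86.94 MPa.

σ ≈ 86.9 MPa (compressive)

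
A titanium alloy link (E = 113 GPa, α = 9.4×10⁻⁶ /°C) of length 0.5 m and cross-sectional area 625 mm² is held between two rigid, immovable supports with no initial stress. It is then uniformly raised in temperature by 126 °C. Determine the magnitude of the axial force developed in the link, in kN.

P ≈ 83.6 kN (compressive)

Full restraint means ε = 0, so the stress is σ = EαΔT = 113×10³ × 9.4×10⁻⁶ × 126 = 133.8 MPa.
Then P = σA = 133.8 × 625 mm² = 83.65 kN, compressive.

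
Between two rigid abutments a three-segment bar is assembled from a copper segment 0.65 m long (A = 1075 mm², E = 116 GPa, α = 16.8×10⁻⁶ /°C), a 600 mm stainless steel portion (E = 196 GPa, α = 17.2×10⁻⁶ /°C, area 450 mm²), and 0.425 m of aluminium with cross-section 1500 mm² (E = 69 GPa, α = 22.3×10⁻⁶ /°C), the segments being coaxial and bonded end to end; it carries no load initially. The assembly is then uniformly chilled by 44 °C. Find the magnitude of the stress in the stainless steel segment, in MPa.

Free thermal contraction of the whole bar: Σ αᵢΔT Lᵢ = 16.8×10⁻⁶×44×650 + 17.2×10⁻⁶×44×600 + 22.3×10⁻⁶×44×425 = 1.352 mm.
The rigid supports impose zero overall length change; the single axial force P common to all segments must satisfy P Σ Lᵢ/(AᵢEᵢ) = δ_free.
The series flexibility is Σ Lᵢ/(AᵢEᵢ) = 650/(1075×116×10³) + 600/(450×196×10³) + 425/(1500×69×10³) = 1.612×10⁻⁵ mm/N.
P = 1.352 / 1.612×10⁻⁵ = 83840 N = 83.84 kN, tensile.
σ_{stainless steel} = P / A = 83840 / 450 = 186.3 MPa.

σ ≈ 186 MPa (tensile)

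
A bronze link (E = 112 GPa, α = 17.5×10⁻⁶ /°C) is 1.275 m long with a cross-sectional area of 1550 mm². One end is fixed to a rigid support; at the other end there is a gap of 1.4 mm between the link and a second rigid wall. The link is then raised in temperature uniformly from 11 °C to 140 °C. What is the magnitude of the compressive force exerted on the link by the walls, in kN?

Unrestrained expansion: δ_free = αΔT L = 17.5×10⁻⁶ × 129 × 1275 = 2.878 mm.
After closing the 1.4 mm clearance, 2.878 − 1.4 = 1.478 mm of expansion remains to be suppressed by the wall.
Compatibility: PL/(AE) = 1.478 mm, so σ = P/A = E × (1.478/1275) = 129.9 MPa.
Force on the wall = σA = 129.9 × 1550 mm² = 201.3 kN.

P ≈ 201 kN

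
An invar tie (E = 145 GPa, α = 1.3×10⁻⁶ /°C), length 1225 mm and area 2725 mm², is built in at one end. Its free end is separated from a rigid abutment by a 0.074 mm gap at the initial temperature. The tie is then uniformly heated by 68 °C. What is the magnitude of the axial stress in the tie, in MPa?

σ ≈ 4.06 MPa (compressive)

If the wall were absent the tie would grow by αΔT L = 1.3×10⁻⁶ × 68 × 1225 = 0.1083 mm.
The gap closes (δ_free > 0.074 mm) and the wall then resists a further 0.1083 − 0.074 = 0.03429 mm of expansion.
That suppressed elongation corresponds to σ = E·Δ/L = 145×10³ × 0.03429/1225 = 4.059 MPa.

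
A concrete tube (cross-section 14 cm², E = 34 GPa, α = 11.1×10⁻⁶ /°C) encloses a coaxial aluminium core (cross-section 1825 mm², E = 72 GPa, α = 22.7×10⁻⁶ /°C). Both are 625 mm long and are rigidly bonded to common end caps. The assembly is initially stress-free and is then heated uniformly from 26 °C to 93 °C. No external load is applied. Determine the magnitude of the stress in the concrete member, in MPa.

σ ≈ 19.4 MPa (tensile)

Both members must finish at the same length. With the larger α, the aluminium tends to over-expand; the plates restrain it, putting the aluminium in compression and the concrete in tension. With no external load the two internal forces are equal and opposite, magnitude P.
Compatibility of the two members (thermal + elastic change equal): (α₁ − α₂)ΔT = P·[1/(A₁E₁) + 1/(A₂E₂)].
|α₁ − α₂|·ΔT = 11.6×10⁻⁶ × 67 = 0.0007772.
1/(A₁E₁) + 1/(A₂E₂) = 1/(1400×34×10³) + 1/(1825×72×10³) = 2.862×10⁻⁸ N⁻¹.
So P = 0.0007772 / 2.862×10⁻⁸ = 27.16 kN.
σ_{concrete} = P/A₁ = 27160/1400 = 19.4 MPa, tensile.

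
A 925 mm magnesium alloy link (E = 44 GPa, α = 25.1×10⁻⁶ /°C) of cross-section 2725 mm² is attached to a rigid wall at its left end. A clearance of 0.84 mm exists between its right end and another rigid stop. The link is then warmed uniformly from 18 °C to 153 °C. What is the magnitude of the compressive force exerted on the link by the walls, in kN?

Free thermal elongation = αΔT L = 25.1×10⁻⁶ × 135 × 925 = 3.134 mm.
This exceeds the 0.84 mm gap, so the wall pushes back. The portion of expansion that must be recovered elastically is δ_free − gap = 3.134 − 0.84 = 2.294 mm.
Compatibility: PL/(AE) = 2.294 mm, so σ = P/A = E × (2.294/925) = 109.1 MPa.
P = σA = 109.1 × 2725 = 297.4 kN.

P ≈ 297 kN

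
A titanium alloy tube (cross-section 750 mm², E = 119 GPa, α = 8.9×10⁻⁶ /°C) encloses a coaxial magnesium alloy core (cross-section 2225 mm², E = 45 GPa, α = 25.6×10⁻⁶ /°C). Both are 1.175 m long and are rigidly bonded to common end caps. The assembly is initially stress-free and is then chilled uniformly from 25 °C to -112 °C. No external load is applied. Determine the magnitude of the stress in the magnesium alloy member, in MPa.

σ ≈ 48.5 MPa (tensile)

The magnesium alloy has the larger α, so on cooling it would change length more than the titanium alloy if both were free. The rigid plates force a common final length, so the magnesium alloy is put into tension and the titanium alloy into compression, with equal and opposite forces P (no external load).
Compatibility of the two members (thermal + elastic change equal): (α₁ − α₂)ΔT = P·[1/(A₁E₁) + 1/(A₂E₂)].
|α₁ − α₂|·ΔT = 16.7×10⁻⁶ × 137 = 0.002288.
1/(A₁E₁) + 1/(A₂E₂) = 1/(750×119×10³) + 1/(2225×45×10³) = 2.119×10⁻⁸ N⁻¹.
P = 0.002288 / 2.119×10⁻⁸ = 108000 N = 108 kN.
σ_{magnesium alloy} = P/A₂ = 108000/2225 = 48.52 MPa, tensile.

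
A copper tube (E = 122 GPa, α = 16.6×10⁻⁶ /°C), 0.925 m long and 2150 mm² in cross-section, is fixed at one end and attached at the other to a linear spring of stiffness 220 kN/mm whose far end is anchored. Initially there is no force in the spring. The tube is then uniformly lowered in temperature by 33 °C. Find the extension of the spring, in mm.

δ ≈ 0.285 mm

Free thermal contraction: δ_free = αΔT L = 16.6×10⁻⁶ × 33 × 925 = 0.5067 mm.
Let P be the tensile force in the spring. The tube extends elastically by PL/(AE) and the spring stretches by P/k; together these equal δ_free.
P [ L/(AE) + 1/k ] = δ_free → P [ 925/(2150×122×10³) + 1/(220×10³) ] = 0.5067.
P = 0.5067 / 8.072×10⁻⁶ = 62770 N.
Spring extension = P/k = 62770/(220×10³) = 0.2853 mm.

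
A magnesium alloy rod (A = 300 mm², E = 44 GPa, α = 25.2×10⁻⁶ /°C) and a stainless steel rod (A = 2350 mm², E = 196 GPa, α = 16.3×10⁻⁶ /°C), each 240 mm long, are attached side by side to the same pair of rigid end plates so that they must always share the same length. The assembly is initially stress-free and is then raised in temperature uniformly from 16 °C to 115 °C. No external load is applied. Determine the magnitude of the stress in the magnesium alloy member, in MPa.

Both members must finish at the same length. With the larger α, the magnesium alloy tends to over-expand; the plates restrain it, putting the magnesium alloy in compression and the stainless steel in tension. With no external load the two internal forces are equal and opposite, magnitude P.
Compatibility of the two members (thermal + elastic change equal): (α₁ − α₂)ΔT = P·[1/(A₁E₁) + 1/(A₂E₂)].
|α₁ − α₂|·ΔT = 8.9×10⁻⁶ × 99 = 0.0008811.
1/(A₁E₁) + 1/(A₂E₂) = 1/(300×44×10³) + 1/(2350×196×10³) = 7.793×10⁻⁸ N⁻¹.
P = 0.0008811 / 7.793×10⁻⁸ = 11310 N = 11.31 kN.
σ_{magnesium alloy} = P/A₁ = 11310/300 = 37.69 MPa, compressive.

σ ≈ 37.7 MPa (compressive)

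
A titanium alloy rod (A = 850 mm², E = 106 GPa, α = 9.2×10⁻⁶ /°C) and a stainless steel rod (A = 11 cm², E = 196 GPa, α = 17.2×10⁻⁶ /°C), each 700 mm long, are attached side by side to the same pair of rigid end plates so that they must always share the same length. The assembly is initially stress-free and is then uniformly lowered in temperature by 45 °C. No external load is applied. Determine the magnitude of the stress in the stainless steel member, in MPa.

σ ≈ 20.8 MPa (tensile)

Equilibrium of a rigid end plate with no external load gives equal and opposite internal forces ±P in the two members. Since α_{stainless steel} > α_{titanium alloy}, cooling drives the stainless steel into tension and the titanium alloy into compression.
Compatibility of the two members (thermal + elastic change equal): (α₁ − α₂)ΔT = P·[1/(A₁E₁) + 1/(A₂E₂)].
|α₁ − α₂|·ΔT = 8×10⁻⁶ × 45 = 0.00036.
1/(A₁E₁) + 1/(A₂E₂) = 1/(850×106×10³) + 1/(1100×196×10³) = 1.574×10⁻⁸ N⁻¹.
So P = 0.00036 / 1.574×10⁻⁸ = 22.88 kN.
σ_{stainless steel} = P/A₂ = 22880/1100 = 20.8 MPa, tensile.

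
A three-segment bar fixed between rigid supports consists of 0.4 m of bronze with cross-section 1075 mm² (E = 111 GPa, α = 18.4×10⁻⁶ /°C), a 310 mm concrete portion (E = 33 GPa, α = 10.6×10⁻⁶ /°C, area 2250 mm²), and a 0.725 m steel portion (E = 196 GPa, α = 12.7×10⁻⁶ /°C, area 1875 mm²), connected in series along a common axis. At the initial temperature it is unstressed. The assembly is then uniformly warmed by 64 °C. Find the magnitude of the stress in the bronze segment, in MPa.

Free thermal expansion of the whole bar: Σ αᵢΔT Lᵢ = 18.4×10⁻⁶×64×400 + 10.6×10⁻⁶×64×310 + 12.7×10⁻⁶×64×725 = 1.271 mm.
The walls prevent any net length change, so an axial force P (same in every segment) develops. Compatibility: P · Σ Lᵢ/(AᵢEᵢ) = δ_free.
The series flexibility is Σ Lᵢ/(AᵢEᵢ) = 400/(1075×111×10³) + 310/(2250×33×10³) + 725/(1875×196×10³) = 9.5×10⁻⁶ mm/N.
P = 1.271 / 9.5×10⁻⁶ = 133700 N = 133.7 kN, compressive.
σ_{bronze} = P / A = 133700 / 1075 = 124.4 MPa.

σ ≈ 124 MPa (compressive)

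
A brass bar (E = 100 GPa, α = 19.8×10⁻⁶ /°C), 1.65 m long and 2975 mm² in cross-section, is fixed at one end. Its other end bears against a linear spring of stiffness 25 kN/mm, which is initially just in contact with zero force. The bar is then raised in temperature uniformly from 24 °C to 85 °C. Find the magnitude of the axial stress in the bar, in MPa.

σ ≈ 14.7 MPa (compressive)

The unrestrained thermal change is αΔT L = 19.8×10⁻⁶ × 61 × 1650 = 1.993 mm.
Let P be the compressive force at the spring. The bar shortens elastically by PL/(AE) and the spring compresses by P/k; together these equal δ_free.
So P = δ_free / [L/(AE) + 1/k] = 1.993 / [ 1650/(2975×100×10³) + 1/(25×10³) ].
P = 1.993 / 4.555×10⁻⁵ = 43750 N.
σ = P/A = 43750/2975 = 14.71 MPa.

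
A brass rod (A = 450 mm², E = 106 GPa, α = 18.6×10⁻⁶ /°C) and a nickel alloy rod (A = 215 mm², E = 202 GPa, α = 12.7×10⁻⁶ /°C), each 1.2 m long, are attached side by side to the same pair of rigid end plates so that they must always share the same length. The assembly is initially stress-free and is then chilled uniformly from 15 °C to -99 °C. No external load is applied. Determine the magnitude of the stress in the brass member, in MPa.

σ ≈ 34 MPa (tensile)

Equilibrium of a rigid end plate with no external load gives equal and opposite internal forces ±P in the two members. Since α_{brass} > α_{nickel alloy}, cooling drives the brass into tension and the nickel alloy into compression.
Setting the final lengths equal and cancelling L: (α₁ − α₂)ΔT = P/(A₁E₁) + P/(A₂E₂).
|α₁ − α₂|·ΔT = 5.9×10⁻⁶ × 114 = 0.0006726.
1/(A₁E₁) + 1/(A₂E₂) = 1/(450×106×10³) + 1/(215×202×10³) = 4.399×10⁻⁸ N⁻¹.
P = 0.0006726 / 4.399×10⁻⁸ = 15290 N = 15.29 kN.
σ_{brass} = P/A₁ = 15290/450 = 33.98 MPa, tensile.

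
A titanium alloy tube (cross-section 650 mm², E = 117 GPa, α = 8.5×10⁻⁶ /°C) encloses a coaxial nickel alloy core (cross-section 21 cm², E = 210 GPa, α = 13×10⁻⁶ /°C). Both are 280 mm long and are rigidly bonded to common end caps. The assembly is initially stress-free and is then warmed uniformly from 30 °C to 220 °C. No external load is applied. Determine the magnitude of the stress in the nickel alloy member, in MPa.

Equilibrium of a rigid end plate with no external load gives equal and opposite internal forces ±P in the two members. Since α_{nickel alloy} > α_{titanium alloy}, heating drives the nickel alloy into compression and the titanium alloy into tension.
Equating the net (thermal + elastic) strains gives |α₁ − α₂|·ΔT = P·[1/(A₁E₁) + 1/(A₂E₂)].
|α₁ − α₂|·ΔT = 4.5×10⁻⁶ × 190 = 0.000855.
1/(A₁E₁) + 1/(A₂E₂) = 1/(650×117×10³) + 1/(2100×210×10³) = 1.542×10⁻⁸ N⁻¹.
So P = 0.000855 / 1.542×10⁻⁸ = 55.46 kN.
σ_{nickel alloy} = P/A₂ = 55460/2100 = 26.41 MPa, compressive.

σ ≈ 26.4 MPa (compressive)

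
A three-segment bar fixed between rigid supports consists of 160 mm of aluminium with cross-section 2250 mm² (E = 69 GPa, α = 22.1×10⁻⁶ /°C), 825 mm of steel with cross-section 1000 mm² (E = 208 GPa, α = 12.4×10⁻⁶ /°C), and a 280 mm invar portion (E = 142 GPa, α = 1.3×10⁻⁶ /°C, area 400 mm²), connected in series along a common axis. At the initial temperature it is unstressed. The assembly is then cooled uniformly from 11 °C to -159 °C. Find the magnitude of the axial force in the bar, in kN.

P ≈ 242 kN (tensile)

Free thermal contraction of the whole bar: Σ αᵢΔT Lᵢ = 22.1×10⁻⁶×170×160 + 12.4×10⁻⁶×170×825 + 1.3×10⁻⁶×170×280 = 2.402 mm.
The rigid supports impose zero overall length change; the single axial force P common to all segments must satisfy P Σ Lᵢ/(AᵢEᵢ) = δ_free.
Σ Lᵢ/(AᵢEᵢ) = 160/(2250×69×10³) + 825/(1000×208×10³) + 280/(400×142×10³) = 9.927×10⁻⁶ mm/N.
Hence P = δ_free / Σ(L/AE) = 2.402/9.927×10⁻⁶ = 242 kN (tensile).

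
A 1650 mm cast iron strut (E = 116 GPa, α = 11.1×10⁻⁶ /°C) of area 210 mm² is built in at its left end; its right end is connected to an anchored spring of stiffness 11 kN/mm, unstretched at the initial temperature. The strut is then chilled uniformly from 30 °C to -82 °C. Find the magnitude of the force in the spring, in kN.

The unrestrained thermal change is αΔT L = 11.1×10⁻⁶ × 112 × 1650 = 2.051 mm.
Let P be the tensile force in the spring. The strut extends elastically by PL/(AE) and the spring stretches by P/k; together these equal δ_free.
So P = δ_free / [L/(AE) + 1/k] = 2.051 / [ 1650/(210×116×10³) + 1/(11×10³) ].
P = 2.051 / 0.0001586 = 12930 N.

P ≈ 12.9 kN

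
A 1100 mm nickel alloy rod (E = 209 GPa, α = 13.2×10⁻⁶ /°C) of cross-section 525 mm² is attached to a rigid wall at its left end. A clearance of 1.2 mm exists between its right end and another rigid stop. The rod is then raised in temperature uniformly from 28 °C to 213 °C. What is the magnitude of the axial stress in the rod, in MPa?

Unrestrained expansion: δ_free = αΔT L = 13.2×10⁻⁶ × 185 × 1100 = 2.686 mm.
The gap closes (δ_free > 1.2 mm) and the wall then resists a further 2.686 − 1.2 = 1.486 mm of expansion.
Compatibility: PL/(AE) = 1.486 mm, so σ = P/A = E × (1.486/1100) = 282.4 MPa.

σ ≈ 282 MPa (compressive)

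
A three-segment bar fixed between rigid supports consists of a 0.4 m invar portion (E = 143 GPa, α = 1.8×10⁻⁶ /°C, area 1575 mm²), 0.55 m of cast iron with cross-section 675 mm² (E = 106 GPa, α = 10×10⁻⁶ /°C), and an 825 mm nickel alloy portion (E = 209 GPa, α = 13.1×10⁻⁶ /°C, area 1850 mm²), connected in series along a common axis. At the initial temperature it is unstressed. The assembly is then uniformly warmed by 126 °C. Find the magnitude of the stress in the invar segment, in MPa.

Free thermal expansion of the whole bar: Σ αᵢΔT Lᵢ = 1.8×10⁻⁶×126×400 + 10×10⁻⁶×126×550 + 13.1×10⁻⁶×126×825 = 2.145 mm.
The walls prevent any net length change, so an axial force P (same in every segment) develops. Compatibility: P · Σ Lᵢ/(AᵢEᵢ) = δ_free.
Σ Lᵢ/(AᵢEᵢ) = 400/(1575×143×10³) + 550/(675×106×10³) + 825/(1850×209×10³) = 1.16×10⁻⁵ mm/N.
P = 2.145 / 1.16×10⁻⁵ = 185000 N = 185 kN, compressive.
σ_{invar} = P / A = 185000 / 1575 = 117.5 MPa.

σ ≈ 117 MPa (compressive)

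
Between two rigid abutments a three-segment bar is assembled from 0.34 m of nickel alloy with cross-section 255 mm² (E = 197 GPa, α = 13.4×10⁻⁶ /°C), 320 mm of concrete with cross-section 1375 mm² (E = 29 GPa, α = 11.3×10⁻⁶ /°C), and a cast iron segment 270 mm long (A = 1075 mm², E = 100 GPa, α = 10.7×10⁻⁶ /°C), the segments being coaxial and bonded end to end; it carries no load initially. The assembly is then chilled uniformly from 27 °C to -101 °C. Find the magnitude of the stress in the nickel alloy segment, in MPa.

σ ≈ 321 MPa (tensile)

Free thermal contraction of the whole bar: Σ αᵢΔT Lᵢ = 13.4×10⁻⁶×128×340 + 11.3×10⁻⁶×128×320 + 10.7×10⁻⁶×128×270 = 1.416 mm.
The walls prevent any net length change, so an axial force P (same in every segment) develops. Compatibility: P · Σ Lᵢ/(AᵢEᵢ) = δ_free.
Σ Lᵢ/(AᵢEᵢ) = 340/(255×197×10³) + 320/(1375×29×10³) + 270/(1075×100×10³) = 1.73×10⁻⁵ mm/N.
P = 1.416 / 1.73×10⁻⁵ = 81820 N = 81.82 kN, tensile.
σ_{nickel alloy} = P / A = 81820 / 255 = 320.8 MPa.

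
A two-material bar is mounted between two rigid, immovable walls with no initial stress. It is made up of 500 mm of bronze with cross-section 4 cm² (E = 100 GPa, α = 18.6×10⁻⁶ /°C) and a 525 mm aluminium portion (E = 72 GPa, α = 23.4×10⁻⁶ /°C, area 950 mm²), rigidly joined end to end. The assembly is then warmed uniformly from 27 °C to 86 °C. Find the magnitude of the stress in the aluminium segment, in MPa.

With the walls removed the bar would change length by δ_free = Σ αᵢΔT Lᵢ = 18.6×10⁻⁶×59×500 + 23.4×10⁻⁶×59×525 = 1.274 mm.
The walls prevent any net length change, so an axial force P (same in every segment) develops. Compatibility: P · Σ Lᵢ/(AᵢEᵢ) = δ_free.
The series flexibility is Σ Lᵢ/(AᵢEᵢ) = 500/(400×100×10³) + 525/(950×72×10³) = 2.018×10⁻⁵ mm/N.
So P = 1.274 / 2.018×10⁻⁵ = 63.12 kN, compressive.
σ_{aluminium} = P / A = 63120 / 950 = 66.44 MPa.

σ ≈ 66.4 MPa (compressive)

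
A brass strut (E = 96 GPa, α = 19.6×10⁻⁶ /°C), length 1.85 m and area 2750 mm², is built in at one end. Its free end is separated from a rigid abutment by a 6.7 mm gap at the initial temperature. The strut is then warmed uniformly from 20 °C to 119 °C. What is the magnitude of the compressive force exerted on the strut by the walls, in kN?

Free thermal elongation = αΔT L = 19.6×10⁻⁶ × 99 × 1850 = 3.59 mm.
This is smaller than the 6.7 mm clearance, so the strut expands freely without reaching the stop — the stress is zero.

P ≈ 0 kN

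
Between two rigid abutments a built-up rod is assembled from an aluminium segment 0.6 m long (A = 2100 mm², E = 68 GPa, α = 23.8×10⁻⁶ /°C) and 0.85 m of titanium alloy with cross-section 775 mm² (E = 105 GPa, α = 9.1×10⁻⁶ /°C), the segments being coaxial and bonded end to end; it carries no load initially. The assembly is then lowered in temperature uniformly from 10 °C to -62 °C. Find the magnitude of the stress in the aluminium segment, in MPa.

σ ≈ 51.5 MPa (tensile)

With the walls removed the bar would change length by δ_free = Σ αᵢΔT Lᵢ = 23.8×10⁻⁶×72×600 + 9.1×10⁻⁶×72×850 = 1.585 mm.
Since the ends are fixed, an axial force P builds up, equal in every segment, with P · Σ Lᵢ/(AᵢEᵢ) = δ_free.
Σ Lᵢ/(AᵢEᵢ) = 600/(2100×68×10³) + 850/(775×105×10³) = 1.465×10⁻⁵ mm/N.
Hence P = δ_free / Σ(L/AE) = 1.585/1.465×10⁻⁵ = 108.2 kN (tensile).
σ_{aluminium} = P / A = 108200 / 2100 = 51.53 MPa.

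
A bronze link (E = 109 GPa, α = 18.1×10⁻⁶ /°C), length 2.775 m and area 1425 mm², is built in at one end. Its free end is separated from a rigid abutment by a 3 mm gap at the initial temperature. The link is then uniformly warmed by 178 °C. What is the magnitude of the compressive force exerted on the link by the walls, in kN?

Unrestrained expansion: δ_free = αΔT L = 18.1×10⁻⁶ × 178 × 2775 = 8.94 mm.
After closing the 3 mm clearance, 8.94 − 3 = 5.94 mm of expansion remains to be suppressed by the wall.
That suppressed elongation corresponds to σ = E·Δ/L = 109×10³ × 5.94/2775 = 233.3 MPa.
Force on the wall = σA = 233.3 × 1425 mm² = 332.5 kN.

P ≈ 333 kN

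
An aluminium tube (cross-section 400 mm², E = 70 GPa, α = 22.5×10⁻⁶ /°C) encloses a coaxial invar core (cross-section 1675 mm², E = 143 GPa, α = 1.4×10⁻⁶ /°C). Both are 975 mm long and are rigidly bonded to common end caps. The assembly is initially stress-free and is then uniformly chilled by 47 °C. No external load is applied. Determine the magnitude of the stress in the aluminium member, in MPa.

σ ≈ 62.2 MPa (tensile)

Equilibrium of a rigid end plate with no external load gives equal and opposite internal forces ±P in the two members. Since α_{aluminium} > α_{invar}, cooling drives the aluminium into tension and the invar into compression.
Setting the final lengths equal and cancelling L: (α₁ − α₂)ΔT = P/(A₁E₁) + P/(A₂E₂).
|α₁ − α₂|·ΔT = 21.1×10⁻⁶ × 47 = 0.0009917.
1/(A₁E₁) + 1/(A₂E₂) = 1/(400×70×10³) + 1/(1675×143×10³) = 3.989×10⁻⁸ N⁻¹.
So P = 0.0009917 / 3.989×10⁻⁸ = 24.86 kN.
σ_{aluminium} = P/A₁ = 24860/400 = 62.15 MPa, tensile.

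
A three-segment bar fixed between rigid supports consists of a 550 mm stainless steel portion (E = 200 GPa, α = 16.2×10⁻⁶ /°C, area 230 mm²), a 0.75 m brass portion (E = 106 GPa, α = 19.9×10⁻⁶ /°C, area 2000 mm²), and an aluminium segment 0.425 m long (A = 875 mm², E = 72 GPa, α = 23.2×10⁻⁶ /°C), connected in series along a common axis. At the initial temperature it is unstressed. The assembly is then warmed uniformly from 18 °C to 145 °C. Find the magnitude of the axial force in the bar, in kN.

P ≈ 192 kN (compressive)

If the supports were absent, the total length change would be Σ αᵢΔT Lᵢ = 16.2×10⁻⁶×127×550 + 19.9×10⁻⁶×127×750 + 23.2×10⁻⁶×127×425 = 4.279 mm.
The walls prevent any net length change, so an axial force P (same in every segment) develops. Compatibility: P · Σ Lᵢ/(AᵢEᵢ) = δ_free.
Σ Lᵢ/(AᵢEᵢ) = 550/(230×200×10³) + 750/(2000×106×10³) + 425/(875×72×10³) = 2.224×10⁻⁵ mm/N.
So P = 4.279 / 2.224×10⁻⁵ = 192.4 kN, compressive.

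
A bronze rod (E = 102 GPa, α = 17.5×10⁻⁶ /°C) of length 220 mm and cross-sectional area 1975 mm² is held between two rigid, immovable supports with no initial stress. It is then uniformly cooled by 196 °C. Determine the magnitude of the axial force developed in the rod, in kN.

P ≈ 691 kN (tensile)

The ends cannot move, so σ = EαΔT = 102×10³ × 17.5×10⁻⁶ × 196 = 349.9 MPa.
Then P = σA = 349.9 × 1975 mm² = 691 kN, tensile.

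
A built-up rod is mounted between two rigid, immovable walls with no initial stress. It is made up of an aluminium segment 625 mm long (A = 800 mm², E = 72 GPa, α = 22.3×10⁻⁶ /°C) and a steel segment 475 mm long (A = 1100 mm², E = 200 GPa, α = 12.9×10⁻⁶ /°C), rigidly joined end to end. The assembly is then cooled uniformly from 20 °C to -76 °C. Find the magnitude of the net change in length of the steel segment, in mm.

|ΔL| ≈ 0.269 mm

Free thermal contraction of the whole bar: Σ αᵢΔT Lᵢ = 22.3×10⁻⁶×96×625 + 12.9×10⁻⁶×96×475 = 1.926 mm.
The walls prevent any net length change, so an axial force P (same in every segment) develops. Compatibility: P · Σ Lᵢ/(AᵢEᵢ) = δ_free.
The series flexibility is Σ Lᵢ/(AᵢEᵢ) = 625/(800×72×10³) + 475/(1100×200×10³) = 1.301×10⁻⁵ mm/N.
Hence P = δ_free / Σ(L/AE) = 1.926/1.301×10⁻⁵ = 148.1 kN (tensile).
For the steel segment, free thermal change = 12.9×10⁻⁶×96×475 = 0.5882 mm and elastic change from P = 148100×475/(1100×200×10³) = 0.3197 mm; these oppose, so the net change is 0.269 mm (segment shortens).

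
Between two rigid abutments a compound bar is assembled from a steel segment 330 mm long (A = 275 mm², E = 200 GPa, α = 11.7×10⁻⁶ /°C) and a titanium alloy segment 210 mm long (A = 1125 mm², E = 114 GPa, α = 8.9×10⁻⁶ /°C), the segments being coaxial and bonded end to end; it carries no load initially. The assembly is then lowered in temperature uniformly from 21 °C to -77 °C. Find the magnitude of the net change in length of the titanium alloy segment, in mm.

With the walls removed the bar would change length by δ_free = Σ αᵢΔT Lᵢ = 11.7×10⁻⁶×98×330 + 8.9×10⁻⁶×98×210 = 0.5615 mm.
The walls prevent any net length change, so an axial force P (same in every segment) develops. Compatibility: P · Σ Lᵢ/(AᵢEᵢ) = δ_free.
Σ Lᵢ/(AᵢEᵢ) = 330/(275×200×10³) + 210/(1125×114×10³) = 7.637×10⁻⁶ mm/N.
P = 0.5615 / 7.637×10⁻⁶ = 73520 N = 73.52 kN, tensile.
For the titanium alloy segment, free thermal change = 8.9×10⁻⁶×98×210 = 0.1832 mm and elastic change from P = 73520×210/(1125×114×10³) = 0.1204 mm; these oppose, so the net change is 0.0628 mm (segment shortens).

|ΔL| ≈ 0.0628 mm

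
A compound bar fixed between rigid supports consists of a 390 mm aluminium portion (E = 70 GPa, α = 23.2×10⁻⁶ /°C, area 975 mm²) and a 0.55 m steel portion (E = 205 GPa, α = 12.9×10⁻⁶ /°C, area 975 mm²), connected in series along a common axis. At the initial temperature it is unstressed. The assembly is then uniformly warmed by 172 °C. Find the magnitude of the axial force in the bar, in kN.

With the walls removed the bar would change length by δ_free = Σ αᵢΔT Lᵢ = 23.2×10⁻⁶×172×390 + 12.9×10⁻⁶×172×550 = 2.777 mm.
The rigid supports impose zero overall length change; the single axial force P common to all segments must satisfy P Σ Lᵢ/(AᵢEᵢ) = δ_free.
The series flexibility is Σ Lᵢ/(AᵢEᵢ) = 390/(975×70×10³) + 550/(975×205×10³) = 8.466×10⁻⁶ mm/N.
So P = 2.777 / 8.466×10⁻⁶ = 328 kN, compressive.

P ≈ 328 kN (compressive)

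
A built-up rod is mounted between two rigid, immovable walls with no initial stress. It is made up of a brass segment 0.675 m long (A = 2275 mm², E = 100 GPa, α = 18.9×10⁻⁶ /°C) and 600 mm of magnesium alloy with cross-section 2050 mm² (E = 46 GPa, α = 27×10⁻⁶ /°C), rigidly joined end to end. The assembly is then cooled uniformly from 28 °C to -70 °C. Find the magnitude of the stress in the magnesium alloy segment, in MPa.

σ ≈ 148 MPa (tensile)

With the walls removed the bar would change length by δ_free = Σ αᵢΔT Lᵢ = 18.9×10⁻⁶×98×675 + 27×10⁻⁶×98×600 = 2.838 mm.
The rigid supports impose zero overall length change; the single axial force P common to all segments must satisfy P Σ Lᵢ/(AᵢEᵢ) = δ_free.
Σ Lᵢ/(AᵢEᵢ) = 675/(2275×100×10³) + 600/(2050×46×10³) = 9.33×10⁻⁶ mm/N.
Hence P = δ_free / Σ(L/AE) = 2.838/9.33×10⁻⁶ = 304.2 kN (tensile).
σ_{magnesium alloy} = P / A = 304200 / 2050 = 148.4 MPa.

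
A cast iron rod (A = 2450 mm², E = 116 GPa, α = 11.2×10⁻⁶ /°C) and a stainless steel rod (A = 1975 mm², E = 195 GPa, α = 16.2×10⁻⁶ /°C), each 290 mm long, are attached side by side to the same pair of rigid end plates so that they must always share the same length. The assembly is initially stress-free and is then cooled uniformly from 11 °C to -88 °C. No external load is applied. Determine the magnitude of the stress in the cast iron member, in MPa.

Equilibrium of a rigid end plate with no external load gives equal and opposite internal forces ±P in the two members. Since α_{stainless steel} > α_{cast iron}, cooling drives the stainless steel into tension and the cast iron into compression.
Compatibility of the two members (thermal + elastic change equal): (α₁ − α₂)ΔT = P·[1/(A₁E₁) + 1/(A₂E₂)].
|α₁ − α₂|·ΔT = 5×10⁻⁶ × 99 = 0.000495.
1/(A₁E₁) + 1/(A₂E₂) = 1/(2450×116×10³) + 1/(1975×195×10³) = 6.115×10⁻⁹ N⁻¹.
P = 0.000495 / 6.115×10⁻⁹ = 80950 N = 80.95 kN.
σ_{cast iron} = P/A₁ = 80950/2450 = 33.04 MPa, compressive.

σ ≈ 33 MPa (compressive)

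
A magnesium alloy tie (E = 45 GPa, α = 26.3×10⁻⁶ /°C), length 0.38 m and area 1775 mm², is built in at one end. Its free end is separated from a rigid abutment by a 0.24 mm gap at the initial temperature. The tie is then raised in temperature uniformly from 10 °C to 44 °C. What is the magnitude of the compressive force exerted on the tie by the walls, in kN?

P ≈ 21 kN

Free thermal elongation = αΔT L = 26.3×10⁻⁶ × 34 × 380 = 0.3398 mm.
The gap closes (δ_free > 0.24 mm) and the wall then resists a further 0.3398 − 0.24 = 0.0998 mm of expansion.
So σ = E(δ_free − g)/L = 45×10³ × 0.0998/380 = 11.82 MPa.
Force on the wall = σA = 11.82 × 1775 mm² = 20.98 kN.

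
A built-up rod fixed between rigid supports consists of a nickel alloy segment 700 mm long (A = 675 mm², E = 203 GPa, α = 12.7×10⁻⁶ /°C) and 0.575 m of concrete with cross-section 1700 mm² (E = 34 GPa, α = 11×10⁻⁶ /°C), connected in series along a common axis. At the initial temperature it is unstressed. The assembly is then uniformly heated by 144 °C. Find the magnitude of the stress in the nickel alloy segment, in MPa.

Free thermal expansion of the whole bar: Σ αᵢΔT Lᵢ = 12.7×10⁻⁶×144×700 + 11×10⁻⁶×144×575 = 2.191 mm.
Since the ends are fixed, an axial force P builds up, equal in every segment, with P · Σ Lᵢ/(AᵢEᵢ) = δ_free.
The series flexibility is Σ Lᵢ/(AᵢEᵢ) = 700/(675×203×10³) + 575/(1700×34×10³) = 1.506×10⁻⁵ mm/N.
P = 2.191 / 1.506×10⁻⁵ = 145500 N = 145.5 kN, compressive.
σ_{nickel alloy} = P / A = 145500 / 675 = 215.6 MPa.

σ ≈ 216 MPa (compressive)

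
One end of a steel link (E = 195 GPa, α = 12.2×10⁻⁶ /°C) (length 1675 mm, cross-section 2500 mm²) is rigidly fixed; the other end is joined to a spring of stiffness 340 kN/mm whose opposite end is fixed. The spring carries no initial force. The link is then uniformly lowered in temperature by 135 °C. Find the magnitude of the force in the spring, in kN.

P ≈ 433 kN

The unrestrained thermal change is αΔT L = 12.2×10⁻⁶ × 135 × 1675 = 2.759 mm.
With a force P in the spring, the elastic change of the link is PL/(AE) and that of the spring is P/k; compatibility requires their sum to equal δ_free.
So P = δ_free / [L/(AE) + 1/k] = 2.759 / [ 1675/(2500×195×10³) + 1/(340×10³) ].
P = 2.759 / 6.377×10⁻⁶ = 432600 N.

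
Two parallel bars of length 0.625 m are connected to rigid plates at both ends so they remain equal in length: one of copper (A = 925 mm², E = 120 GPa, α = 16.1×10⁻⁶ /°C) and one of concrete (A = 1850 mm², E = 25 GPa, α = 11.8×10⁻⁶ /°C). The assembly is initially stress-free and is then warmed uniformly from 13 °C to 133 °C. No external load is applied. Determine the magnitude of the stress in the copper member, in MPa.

The copper has the larger α, so on heating it would change length more than the concrete if both were free. The rigid plates force a common final length, so the copper is put into compression and the concrete into tension, with equal and opposite forces P (no external load).
Compatibility of the two members (thermal + elastic change equal): (α₁ − α₂)ΔT = P·[1/(A₁E₁) + 1/(A₂E₂)].
|α₁ − α₂|·ΔT = 4.3×10⁻⁶ × 120 = 0.000516.
1/(A₁E₁) + 1/(A₂E₂) = 1/(925×120×10³) + 1/(1850×25×10³) = 3.063×10⁻⁸ N⁻¹.
P = 0.000516 / 3.063×10⁻⁸ = 16850 N = 16.85 kN.
σ_{copper} = P/A₁ = 16850/925 = 18.21 MPa, compressive.

σ ≈ 18.2 MPa (compressive)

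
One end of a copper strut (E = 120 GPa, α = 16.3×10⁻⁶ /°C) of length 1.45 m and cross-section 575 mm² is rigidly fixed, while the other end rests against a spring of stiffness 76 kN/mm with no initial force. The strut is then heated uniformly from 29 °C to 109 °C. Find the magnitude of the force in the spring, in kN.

P ≈ 55.3 kN

The unrestrained thermal change is αΔT L = 16.3×10⁻⁶ × 80 × 1450 = 1.891 mm.
Let P be the compressive force at the spring. The strut shortens elastically by PL/(AE) and the spring compresses by P/k; together these equal δ_free.
P [ L/(AE) + 1/k ] = δ_free → P [ 1450/(575×120×10³) + 1/(76×10³) ] = 1.891.
P = 1.891 / 3.417×10⁻⁵ = 55330 N.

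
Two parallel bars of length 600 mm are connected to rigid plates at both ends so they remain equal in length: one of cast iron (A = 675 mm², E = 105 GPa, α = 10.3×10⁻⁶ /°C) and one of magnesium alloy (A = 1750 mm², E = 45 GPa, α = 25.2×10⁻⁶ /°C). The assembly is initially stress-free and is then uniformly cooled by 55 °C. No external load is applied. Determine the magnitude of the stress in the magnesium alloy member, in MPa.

The magnesium alloy has the larger α, so on cooling it would change length more than the cast iron if both were free. The rigid plates force a common final length, so the magnesium alloy is put into tension and the cast iron into compression, with equal and opposite forces P (no external load).
Compatibility of the two members (thermal + elastic change equal): (α₁ − α₂)ΔT = P·[1/(A₁E₁) + 1/(A₂E₂)].
|α₁ − α₂|·ΔT = 14.9×10⁻⁶ × 55 = 0.0008195.
1/(A₁E₁) + 1/(A₂E₂) = 1/(675×105×10³) + 1/(1750×45×10³) = 2.681×10⁻⁸ N⁻¹.
P = 0.0008195 / 2.681×10⁻⁸ = 30570 N = 30.57 kN.
σ_{magnesium alloy} = P/A₂ = 30570/1750 = 17.47 MPa, tensile.

σ ≈ 17.5 MPa (tensile)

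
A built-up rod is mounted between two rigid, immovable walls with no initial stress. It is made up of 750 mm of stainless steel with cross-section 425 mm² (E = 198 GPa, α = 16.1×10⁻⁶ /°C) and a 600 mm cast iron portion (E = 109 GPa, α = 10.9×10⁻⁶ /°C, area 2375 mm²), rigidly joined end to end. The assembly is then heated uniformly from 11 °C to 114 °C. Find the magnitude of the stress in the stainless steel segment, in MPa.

σ ≈ 402 MPa (compressive)

Free thermal expansion of the whole bar: Σ αᵢΔT Lᵢ = 16.1×10⁻⁶×103×750 + 10.9×10⁻⁶×103×600 = 1.917 mm.
Since the ends are fixed, an axial force P builds up, equal in every segment, with P · Σ Lᵢ/(AᵢEᵢ) = δ_free.
The series flexibility is Σ Lᵢ/(AᵢEᵢ) = 750/(425×198×10³) + 600/(2375×109×10³) = 1.123×10⁻⁵ mm/N.
P = 1.917 / 1.123×10⁻⁵ = 170700 N = 170.7 kN, compressive.
σ_{stainless steel} = P / A = 170700 / 425 = 401.7 MPa.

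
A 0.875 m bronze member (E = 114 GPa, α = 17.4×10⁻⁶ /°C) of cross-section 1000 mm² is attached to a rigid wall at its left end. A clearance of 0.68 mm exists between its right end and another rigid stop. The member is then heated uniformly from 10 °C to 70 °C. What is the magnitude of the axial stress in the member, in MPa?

Free thermal elongation = αΔT L = 17.4×10⁻⁶ × 60 × 875 = 0.9135 mm.
This exceeds the 0.68 mm gap, so the wall pushes back. The portion of expansion that must be recovered elastically is δ_free − gap = 0.9135 − 0.68 = 0.2335 mm.
So σ = E(δ_free − g)/L = 114×10³ × 0.2335/875 = 30.42 MPa.

σ ≈ 30.4 MPa (compressive)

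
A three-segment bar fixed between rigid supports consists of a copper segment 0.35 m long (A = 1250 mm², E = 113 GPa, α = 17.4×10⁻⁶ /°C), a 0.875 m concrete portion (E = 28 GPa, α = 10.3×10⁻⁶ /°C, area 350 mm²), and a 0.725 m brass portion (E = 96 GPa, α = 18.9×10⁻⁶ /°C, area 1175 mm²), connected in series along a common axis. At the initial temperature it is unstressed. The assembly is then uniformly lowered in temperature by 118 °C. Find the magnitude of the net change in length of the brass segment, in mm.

With the walls removed the bar would change length by δ_free = Σ αᵢΔT Lᵢ = 17.4×10⁻⁶×118×350 + 10.3×10⁻⁶×118×875 + 18.9×10⁻⁶×118×725 = 3.399 mm.
The walls prevent any net length change, so an axial force P (same in every segment) develops. Compatibility: P · Σ Lᵢ/(AᵢEᵢ) = δ_free.
The series flexibility is Σ Lᵢ/(AᵢEᵢ) = 350/(1250×113×10³) + 875/(350×28×10³) + 725/(1175×96×10³) = 9.819×10⁻⁵ mm/N.
Hence P = δ_free / Σ(L/AE) = 3.399/9.819×10⁻⁵ = 34.62 kN (tensile).
For the brass segment, free thermal change = 18.9×10⁻⁶×118×725 = 1.617 mm and elastic change from P = 34620×725/(1175×96×10³) = 0.2225 mm; these oppose, so the net change is 1.39 mm (segment shortens).

|ΔL| ≈ 1.39 mm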